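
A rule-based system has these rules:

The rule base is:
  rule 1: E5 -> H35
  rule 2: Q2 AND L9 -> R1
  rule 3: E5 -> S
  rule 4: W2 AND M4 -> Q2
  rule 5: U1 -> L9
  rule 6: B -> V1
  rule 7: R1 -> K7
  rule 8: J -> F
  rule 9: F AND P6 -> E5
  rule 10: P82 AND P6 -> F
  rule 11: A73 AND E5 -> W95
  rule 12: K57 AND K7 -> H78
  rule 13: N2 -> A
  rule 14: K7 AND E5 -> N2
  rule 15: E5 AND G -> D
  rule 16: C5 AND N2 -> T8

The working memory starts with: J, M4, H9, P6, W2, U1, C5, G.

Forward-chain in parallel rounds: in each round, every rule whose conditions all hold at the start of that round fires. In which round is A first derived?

5

Round 1: rule 4 [W2 AND M4 -> Q2]; rule 5 [U1 -> L9]; rule 8 [J -> F]. New: Q2, L9, F.
Round 2: rule 2 [Q2 AND L9 -> R1]; rule 9 [F AND P6 -> E5]. New: R1, E5.
Round 3: rule 1 [E5 -> H35]; rule 3 [E5 -> S]; rule 7 [R1 -> K7]; rule 15 [E5 AND G -> D]. New: H35, S, K7, D.
Round 4: rule 14 [K7 AND E5 -> N2]. New: N2.
Round 5: rule 13 [N2 -> A]; rule 16 [C5 AND N2 -> T8]. New: A, T8.
A first appears in round 5.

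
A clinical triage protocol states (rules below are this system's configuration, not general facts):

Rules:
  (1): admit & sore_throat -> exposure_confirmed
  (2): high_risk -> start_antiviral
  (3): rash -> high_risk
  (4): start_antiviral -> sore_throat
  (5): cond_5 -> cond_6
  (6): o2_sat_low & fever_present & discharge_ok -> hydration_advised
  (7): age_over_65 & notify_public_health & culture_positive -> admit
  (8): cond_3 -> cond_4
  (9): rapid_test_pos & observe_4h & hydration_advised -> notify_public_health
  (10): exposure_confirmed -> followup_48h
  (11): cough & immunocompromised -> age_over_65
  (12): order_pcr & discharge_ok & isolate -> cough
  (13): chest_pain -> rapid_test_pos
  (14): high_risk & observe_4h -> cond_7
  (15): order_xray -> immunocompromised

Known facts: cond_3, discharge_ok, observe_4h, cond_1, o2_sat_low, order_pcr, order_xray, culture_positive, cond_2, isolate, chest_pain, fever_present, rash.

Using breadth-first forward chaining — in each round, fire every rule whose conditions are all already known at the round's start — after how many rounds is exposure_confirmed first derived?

Round 1: (3) [rash -> high_risk]; (6) [o2_sat_low & fever_present & discharge_ok -> hydration_advised]; (8) [cond_3 -> cond_4]; (12) [order_pcr & discharge_ok & isolate -> cough]; (13) [chest_pain -> rapid_test_pos]; (15) [order_xray -> immunocompromised]. New: high_risk, hydration_advised, cond_4, cough, rapid_test_pos, immunocompromised.
Round 2: (2) [high_risk -> start_antiviral]; (9) [rapid_test_pos & observe_4h & hydration_advised -> notify_public_health]; (11) [cough & immunocompromised -> age_over_65]; (14) [high_risk & observe_4h -> cond_7]. New: start_antiviral, notify_public_health, age_over_65, cond_7.
Round 3: (4) [start_antiviral -> sore_throat]; (7) [age_over_65 & notify_public_health & culture_positive -> admit]. New: sore_throat, admit.
Round 4: (1) [admit & sore_throat -> exposure_confirmed]. New: exposure_confirmed.
exposure_confirmed first appears in round 4.

4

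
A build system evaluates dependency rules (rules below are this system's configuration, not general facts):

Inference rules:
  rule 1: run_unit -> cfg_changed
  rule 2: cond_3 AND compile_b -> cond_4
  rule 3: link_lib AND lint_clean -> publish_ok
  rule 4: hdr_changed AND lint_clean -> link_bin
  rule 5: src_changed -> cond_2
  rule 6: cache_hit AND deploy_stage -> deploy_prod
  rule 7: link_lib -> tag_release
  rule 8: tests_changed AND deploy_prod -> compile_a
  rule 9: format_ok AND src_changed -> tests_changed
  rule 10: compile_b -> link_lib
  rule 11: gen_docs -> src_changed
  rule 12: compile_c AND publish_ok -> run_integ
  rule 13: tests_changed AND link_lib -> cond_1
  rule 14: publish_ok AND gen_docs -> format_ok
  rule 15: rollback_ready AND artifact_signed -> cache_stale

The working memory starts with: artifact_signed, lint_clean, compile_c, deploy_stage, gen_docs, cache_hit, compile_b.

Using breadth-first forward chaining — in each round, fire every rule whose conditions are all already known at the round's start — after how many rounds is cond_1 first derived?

Round 1: rule 6 [cache_hit AND deploy_stage -> deploy_prod]; rule 10 [compile_b -> link_lib]; rule 11 [gen_docs -> src_changed]. New: deploy_prod, link_lib, src_changed.
Round 2: rule 3 [link_lib AND lint_clean -> publish_ok]; rule 5 [src_changed -> cond_2]; rule 7 [link_lib -> tag_release]. New: publish_ok, cond_2, tag_release.
Round 3: rule 12 [compile_c AND publish_ok -> run_integ]; rule 14 [publish_ok AND gen_docs -> format_ok]. New: run_integ, format_ok.
Round 4: rule 9 [format_ok AND src_changed -> tests_changed]. New: tests_changed.
Round 5: rule 8 [tests_changed AND deploy_prod -> compile_a]; rule 13 [tests_changed AND link_lib -> cond_1]. New: compile_a, cond_1.
cond_1 first appears in round 5.

5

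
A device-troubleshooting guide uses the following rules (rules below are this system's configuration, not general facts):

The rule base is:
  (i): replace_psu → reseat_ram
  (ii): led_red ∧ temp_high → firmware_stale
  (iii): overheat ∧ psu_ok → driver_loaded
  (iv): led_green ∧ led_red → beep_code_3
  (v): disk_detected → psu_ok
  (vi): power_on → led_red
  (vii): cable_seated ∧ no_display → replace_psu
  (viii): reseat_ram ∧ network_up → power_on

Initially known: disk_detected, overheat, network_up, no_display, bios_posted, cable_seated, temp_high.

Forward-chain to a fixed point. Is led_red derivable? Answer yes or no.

[1] (v) [disk_detected → psu_ok]; (vii) [cable_seated ∧ no_display → replace_psu]. ⇒ new: psu_ok, replace_psu.
[2] (i) [replace_psu → reseat_ram]; (iii) [overheat ∧ psu_ok → driver_loaded]. ⇒ new: reseat_ram, driver_loaded.
[3] (viii) [reseat_ram ∧ network_up → power_on]. ⇒ new: power_on.
[4] (vi) [power_on → led_red]. ⇒ new: led_red.
[5] (ii) [led_red ∧ temp_high → firmware_stale]. ⇒ new: firmware_stale.
led_red appears in round 4, so it is derivable.

yes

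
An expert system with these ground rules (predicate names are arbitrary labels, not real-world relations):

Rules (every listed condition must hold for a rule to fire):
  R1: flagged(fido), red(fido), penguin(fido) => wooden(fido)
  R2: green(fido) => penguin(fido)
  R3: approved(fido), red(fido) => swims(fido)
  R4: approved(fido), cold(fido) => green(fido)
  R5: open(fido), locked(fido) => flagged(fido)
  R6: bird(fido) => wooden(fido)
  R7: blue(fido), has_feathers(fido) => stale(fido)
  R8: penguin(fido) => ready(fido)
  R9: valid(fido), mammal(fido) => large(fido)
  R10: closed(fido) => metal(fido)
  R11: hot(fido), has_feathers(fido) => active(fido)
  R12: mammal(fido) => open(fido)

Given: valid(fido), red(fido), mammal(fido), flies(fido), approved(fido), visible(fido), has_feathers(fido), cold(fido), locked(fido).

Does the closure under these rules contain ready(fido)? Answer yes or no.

Round 1: R3 [approved(fido), red(fido) => swims(fido)]; R4 [approved(fido), cold(fido) => green(fido)]; R9 [valid(fido), mammal(fido) => large(fido)]; R12 [mammal(fido) => open(fido)]. New: swims(fido), green(fido), large(fido), open(fido).
Round 2: R2 [green(fido) => penguin(fido)]; R5 [open(fido), locked(fido) => flagged(fido)]. New: penguin(fido), flagged(fido).
Round 3: R1 [flagged(fido), red(fido), penguin(fido) => wooden(fido)]; R8 [penguin(fido) => ready(fido)]. New: wooden(fido), ready(fido).
ready(fido) appears in round 3, so it is derivable.

yes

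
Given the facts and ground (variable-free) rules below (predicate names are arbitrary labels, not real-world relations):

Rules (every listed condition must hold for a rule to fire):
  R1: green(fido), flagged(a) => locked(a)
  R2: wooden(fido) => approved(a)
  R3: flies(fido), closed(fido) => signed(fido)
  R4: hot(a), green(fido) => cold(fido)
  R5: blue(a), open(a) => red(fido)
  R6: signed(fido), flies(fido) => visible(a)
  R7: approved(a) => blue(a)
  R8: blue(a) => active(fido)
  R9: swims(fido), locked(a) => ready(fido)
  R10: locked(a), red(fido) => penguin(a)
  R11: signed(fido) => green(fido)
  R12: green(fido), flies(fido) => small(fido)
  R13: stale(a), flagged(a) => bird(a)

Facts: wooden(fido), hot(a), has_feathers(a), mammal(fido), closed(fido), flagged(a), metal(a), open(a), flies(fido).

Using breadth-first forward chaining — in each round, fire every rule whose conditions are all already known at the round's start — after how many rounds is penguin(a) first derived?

Round 1: R2 [wooden(fido) => approved(a)]; R3 [flies(fido), closed(fido) => signed(fido)]. Adds approved(a), signed(fido).
Round 2: R6 [signed(fido), flies(fido) => visible(a)]; R7 [approved(a) => blue(a)]; R11 [signed(fido) => green(fido)]. Adds visible(a), blue(a), green(fido).
Round 3: R1 [green(fido), flagged(a) => locked(a)]; R4 [hot(a), green(fido) => cold(fido)]; R5 [blue(a), open(a) => red(fido)]; R8 [blue(a) => active(fido)]; R12 [green(fido), flies(fido) => small(fido)]. Adds locked(a), cold(fido), red(fido), active(fido), small(fido).
Round 4: R10 [locked(a), red(fido) => penguin(a)]. Adds penguin(a).
penguin(a) first appears in round 4.

4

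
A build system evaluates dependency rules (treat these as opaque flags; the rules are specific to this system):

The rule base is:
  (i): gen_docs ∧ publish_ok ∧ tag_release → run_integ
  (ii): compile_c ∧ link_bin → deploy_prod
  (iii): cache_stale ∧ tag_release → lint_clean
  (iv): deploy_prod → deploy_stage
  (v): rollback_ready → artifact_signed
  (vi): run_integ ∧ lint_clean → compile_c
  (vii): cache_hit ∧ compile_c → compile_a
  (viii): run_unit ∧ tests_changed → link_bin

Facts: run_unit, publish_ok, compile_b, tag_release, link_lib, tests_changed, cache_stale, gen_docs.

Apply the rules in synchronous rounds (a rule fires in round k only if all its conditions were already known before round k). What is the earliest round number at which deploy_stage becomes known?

4

Round 1 fires (i), (iii), (viii), giving run_integ, lint_clean, link_bin.
Round 2 fires (vi), giving compile_c.
Round 3 fires (ii), giving deploy_prod.
Round 4 fires (iv), giving deploy_stage.
deploy_stage first appears in round 4.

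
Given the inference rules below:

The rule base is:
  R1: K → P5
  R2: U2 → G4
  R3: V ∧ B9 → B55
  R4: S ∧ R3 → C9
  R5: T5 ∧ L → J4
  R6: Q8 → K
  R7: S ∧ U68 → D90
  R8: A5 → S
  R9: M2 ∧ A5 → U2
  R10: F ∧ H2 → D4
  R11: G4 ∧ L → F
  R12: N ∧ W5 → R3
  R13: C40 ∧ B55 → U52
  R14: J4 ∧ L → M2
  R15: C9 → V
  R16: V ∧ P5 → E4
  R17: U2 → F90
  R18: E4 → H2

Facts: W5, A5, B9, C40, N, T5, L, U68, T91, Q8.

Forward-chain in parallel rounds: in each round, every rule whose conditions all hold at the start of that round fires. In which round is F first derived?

5

Round 1: R5 [T5 ∧ L → J4]; R6 [Q8 → K]; R8 [A5 → S]; R12 [N ∧ W5 → R3]. Adds J4, K, S, R3.
Round 2: R1 [K → P5]; R4 [S ∧ R3 → C9]; R7 [S ∧ U68 → D90]; R14 [J4 ∧ L → M2]. Adds P5, C9, D90, M2.
Round 3: R9 [M2 ∧ A5 → U2]; R15 [C9 → V]. Adds U2, V.
Round 4: R2 [U2 → G4]; R3 [V ∧ B9 → B55]; R16 [V ∧ P5 → E4]; R17 [U2 → F90]. Adds G4, B55, E4, F90.
Round 5: R11 [G4 ∧ L → F]; R13 [C40 ∧ B55 → U52]; R18 [E4 → H2]. Adds F, U52, H2.
F first appears in round 5.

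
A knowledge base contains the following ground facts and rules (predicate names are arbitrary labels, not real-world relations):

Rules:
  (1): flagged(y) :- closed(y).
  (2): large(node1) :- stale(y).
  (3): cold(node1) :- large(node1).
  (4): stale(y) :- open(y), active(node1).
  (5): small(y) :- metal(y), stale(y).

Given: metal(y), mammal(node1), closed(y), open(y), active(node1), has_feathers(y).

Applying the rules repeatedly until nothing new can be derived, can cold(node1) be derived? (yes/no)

Round 1 — (1), (4), derive flagged(y), stale(y).
Round 2 — (2), (5), derive large(node1), small(y).
Round 3 — (3), derive cold(node1).
cold(node1) appears in round 3, so it is derivable.

yes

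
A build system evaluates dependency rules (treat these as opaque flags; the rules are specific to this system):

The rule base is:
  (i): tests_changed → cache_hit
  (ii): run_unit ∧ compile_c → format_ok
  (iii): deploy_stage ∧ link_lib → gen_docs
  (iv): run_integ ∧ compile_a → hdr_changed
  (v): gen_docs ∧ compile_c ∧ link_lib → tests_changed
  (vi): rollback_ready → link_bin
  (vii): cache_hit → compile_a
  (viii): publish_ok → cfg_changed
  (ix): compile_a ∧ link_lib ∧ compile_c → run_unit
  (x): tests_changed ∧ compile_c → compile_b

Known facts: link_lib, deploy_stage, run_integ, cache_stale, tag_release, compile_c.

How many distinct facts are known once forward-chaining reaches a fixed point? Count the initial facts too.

Round 1 fires (iii), giving gen_docs.
Round 2 fires (v), giving tests_changed.
Round 3 fires (i), (x), giving cache_hit, compile_b.
Round 4 fires (vii), giving compile_a.
Round 5 fires (iv), (ix), giving hdr_changed, run_unit.
Round 6 fires (ii), giving format_ok.
Closure: {cache_hit, cache_stale, compile_a, compile_b, compile_c, deploy_stage, format_ok, gen_docs, hdr_changed, link_lib, run_integ, run_unit, tag_release, tests_changed} — 14 facts.

14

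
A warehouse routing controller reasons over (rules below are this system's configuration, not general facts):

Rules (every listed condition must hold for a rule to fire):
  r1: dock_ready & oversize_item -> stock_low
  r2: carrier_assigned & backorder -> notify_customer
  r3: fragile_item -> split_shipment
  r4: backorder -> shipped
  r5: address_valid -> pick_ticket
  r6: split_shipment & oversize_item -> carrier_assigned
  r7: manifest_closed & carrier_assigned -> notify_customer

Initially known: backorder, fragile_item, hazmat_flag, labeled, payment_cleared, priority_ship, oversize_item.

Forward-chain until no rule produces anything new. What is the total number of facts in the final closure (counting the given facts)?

11

Round 1 — r3, r4, derive split_shipment, shipped.
Round 2 — r6, derive carrier_assigned.
Round 3 — r2, derive notify_customer.
Closure: {backorder, carrier_assigned, fragile_item, hazmat_flag, labeled, notify_customer, oversize_item, payment_cleared, priority_ship, shipped, split_shipment} — 11 facts.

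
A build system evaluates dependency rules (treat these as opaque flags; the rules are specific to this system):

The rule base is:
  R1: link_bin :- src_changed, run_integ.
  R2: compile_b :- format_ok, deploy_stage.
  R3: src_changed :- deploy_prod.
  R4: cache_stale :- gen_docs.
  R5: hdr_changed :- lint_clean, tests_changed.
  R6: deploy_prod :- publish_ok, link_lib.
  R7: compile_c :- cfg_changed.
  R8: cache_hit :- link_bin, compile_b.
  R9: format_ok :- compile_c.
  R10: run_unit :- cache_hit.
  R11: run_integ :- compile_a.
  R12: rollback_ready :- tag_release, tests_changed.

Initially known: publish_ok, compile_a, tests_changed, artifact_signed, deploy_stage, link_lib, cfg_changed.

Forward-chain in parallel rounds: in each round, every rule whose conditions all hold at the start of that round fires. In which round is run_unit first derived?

5

Round 1 — R6, R7, R11, derive deploy_prod, compile_c, run_integ.
Round 2 — R3, R9, derive src_changed, format_ok.
Round 3 — R1, R2, derive link_bin, compile_b.
Round 4 — R8, derive cache_hit.
Round 5 — R10, derive run_unit.
run_unit first appears in round 5.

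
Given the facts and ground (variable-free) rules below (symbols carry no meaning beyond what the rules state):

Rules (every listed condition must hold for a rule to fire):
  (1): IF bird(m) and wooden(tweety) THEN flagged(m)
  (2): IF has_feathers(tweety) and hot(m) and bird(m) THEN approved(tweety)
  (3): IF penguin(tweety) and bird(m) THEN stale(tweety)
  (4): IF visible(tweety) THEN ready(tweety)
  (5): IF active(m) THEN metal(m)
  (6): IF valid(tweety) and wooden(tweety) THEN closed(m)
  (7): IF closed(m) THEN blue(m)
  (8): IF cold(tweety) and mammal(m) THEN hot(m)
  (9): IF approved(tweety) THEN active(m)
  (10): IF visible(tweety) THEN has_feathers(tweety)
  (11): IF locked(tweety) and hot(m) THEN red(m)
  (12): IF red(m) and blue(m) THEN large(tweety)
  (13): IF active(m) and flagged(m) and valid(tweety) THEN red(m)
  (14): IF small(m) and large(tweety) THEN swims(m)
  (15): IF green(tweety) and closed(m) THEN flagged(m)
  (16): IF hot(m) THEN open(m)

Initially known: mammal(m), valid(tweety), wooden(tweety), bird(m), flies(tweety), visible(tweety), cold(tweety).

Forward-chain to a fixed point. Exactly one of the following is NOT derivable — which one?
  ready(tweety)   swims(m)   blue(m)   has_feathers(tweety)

swims(m)

Round 1: (1) [IF bird(m) and wooden(tweety) THEN flagged(m)]; (4) [IF visible(tweety) THEN ready(tweety)]; (6) [IF valid(tweety) and wooden(tweety) THEN closed(m)]; (8) [IF cold(tweety) and mammal(m) THEN hot(m)]; (10) [IF visible(tweety) THEN has_feathers(tweety)]. Adds flagged(m), ready(tweety), closed(m), hot(m), has_feathers(tweety).
Round 2: (2) [IF has_feathers(tweety) and hot(m) and bird(m) THEN approved(tweety)]; (7) [IF closed(m) THEN blue(m)]; (16) [IF hot(m) THEN open(m)]. Adds approved(tweety), blue(m), open(m).
Round 3: (9) [IF approved(tweety) THEN active(m)]. Adds active(m).
Round 4: (5) [IF active(m) THEN metal(m)]; (13) [IF active(m) and flagged(m) and valid(tweety) THEN red(m)]. Adds metal(m), red(m).
Round 5: (12) [IF red(m) and blue(m) THEN large(tweety)]. Adds large(tweety).
Derived: has_feathers(tweety) (round 1), ready(tweety) (round 1), blue(m) (round 2). swims(m) never appears in any round.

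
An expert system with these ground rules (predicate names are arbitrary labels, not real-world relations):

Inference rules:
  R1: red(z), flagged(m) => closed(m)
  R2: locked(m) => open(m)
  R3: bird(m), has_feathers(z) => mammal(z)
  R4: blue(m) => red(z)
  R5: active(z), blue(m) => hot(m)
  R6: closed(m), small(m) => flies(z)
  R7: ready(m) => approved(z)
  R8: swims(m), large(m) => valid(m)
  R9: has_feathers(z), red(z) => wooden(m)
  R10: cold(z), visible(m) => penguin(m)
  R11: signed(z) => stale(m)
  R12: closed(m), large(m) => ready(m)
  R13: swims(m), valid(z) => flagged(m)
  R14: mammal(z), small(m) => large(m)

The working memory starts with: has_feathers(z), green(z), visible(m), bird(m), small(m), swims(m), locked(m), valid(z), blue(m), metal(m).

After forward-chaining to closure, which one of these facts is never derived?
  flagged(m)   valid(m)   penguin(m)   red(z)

penguin(m)

Round 1: R2 [locked(m) => open(m)]; R3 [bird(m), has_feathers(z) => mammal(z)]; R4 [blue(m) => red(z)]; R13 [swims(m), valid(z) => flagged(m)]. New: open(m), mammal(z), red(z), flagged(m).
Round 2: R1 [red(z), flagged(m) => closed(m)]; R9 [has_feathers(z), red(z) => wooden(m)]; R14 [mammal(z), small(m) => large(m)]. New: closed(m), wooden(m), large(m).
Round 3: R6 [closed(m), small(m) => flies(z)]; R8 [swims(m), large(m) => valid(m)]; R12 [closed(m), large(m) => ready(m)]. New: flies(z), valid(m), ready(m).
Round 4: R7 [ready(m) => approved(z)]. New: approved(z).
Derived: flagged(m) (round 1), red(z) (round 1), valid(m) (round 3). penguin(m) never appears in any round.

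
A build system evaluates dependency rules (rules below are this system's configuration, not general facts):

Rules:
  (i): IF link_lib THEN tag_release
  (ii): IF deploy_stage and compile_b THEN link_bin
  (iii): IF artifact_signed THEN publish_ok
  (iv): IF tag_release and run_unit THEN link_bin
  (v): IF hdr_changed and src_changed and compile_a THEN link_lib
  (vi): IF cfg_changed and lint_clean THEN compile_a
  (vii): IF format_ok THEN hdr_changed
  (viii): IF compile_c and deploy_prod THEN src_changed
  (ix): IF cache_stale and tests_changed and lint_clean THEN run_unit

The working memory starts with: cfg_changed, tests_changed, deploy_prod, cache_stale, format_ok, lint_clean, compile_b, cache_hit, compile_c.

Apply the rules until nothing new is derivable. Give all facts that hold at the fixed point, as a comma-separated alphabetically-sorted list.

Round 1 — (vi), (vii), (viii), (ix), derive compile_a, hdr_changed, src_changed, run_unit.
Round 2 — (v), derive link_lib.
Round 3 — (i), derive tag_release.
Round 4 — (iv), derive link_bin.

cache_hit, cache_stale, cfg_changed, compile_a, compile_b, compile_c, deploy_prod, format_ok, hdr_changed, link_bin, link_lib, lint_clean, run_unit, src_changed, tag_release, tests_changed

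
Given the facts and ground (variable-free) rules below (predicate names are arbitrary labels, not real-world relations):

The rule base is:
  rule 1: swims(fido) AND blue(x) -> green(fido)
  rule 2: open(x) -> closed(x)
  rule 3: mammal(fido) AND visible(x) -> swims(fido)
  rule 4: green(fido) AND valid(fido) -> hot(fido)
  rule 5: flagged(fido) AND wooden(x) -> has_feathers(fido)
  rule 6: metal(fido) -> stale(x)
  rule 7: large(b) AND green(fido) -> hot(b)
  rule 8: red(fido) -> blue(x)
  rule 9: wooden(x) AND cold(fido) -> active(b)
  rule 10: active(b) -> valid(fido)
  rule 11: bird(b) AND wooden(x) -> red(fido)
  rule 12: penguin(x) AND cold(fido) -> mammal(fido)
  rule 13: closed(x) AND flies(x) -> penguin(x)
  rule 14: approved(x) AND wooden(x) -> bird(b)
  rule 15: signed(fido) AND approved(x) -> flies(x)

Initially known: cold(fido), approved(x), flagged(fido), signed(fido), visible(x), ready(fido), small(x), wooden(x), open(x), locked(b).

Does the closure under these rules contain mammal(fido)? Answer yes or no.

Round 1: rule 2 [open(x) -> closed(x)]; rule 5 [flagged(fido) AND wooden(x) -> has_feathers(fido)]; rule 9 [wooden(x) AND cold(fido) -> active(b)]; rule 14 [approved(x) AND wooden(x) -> bird(b)]; rule 15 [signed(fido) AND approved(x) -> flies(x)]. Adds closed(x), has_feathers(fido), active(b), bird(b), flies(x).
Round 2: rule 10 [active(b) -> valid(fido)]; rule 11 [bird(b) AND wooden(x) -> red(fido)]; rule 13 [closed(x) AND flies(x) -> penguin(x)]. Adds valid(fido), red(fido), penguin(x).
Round 3: rule 8 [red(fido) -> blue(x)]; rule 12 [penguin(x) AND cold(fido) -> mammal(fido)]. Adds blue(x), mammal(fido).
Round 4: rule 3 [mammal(fido) AND visible(x) -> swims(fido)]. Adds swims(fido).
Round 5: rule 1 [swims(fido) AND blue(x) -> green(fido)]. Adds green(fido).
Round 6: rule 4 [green(fido) AND valid(fido) -> hot(fido)]. Adds hot(fido).
mammal(fido) appears in round 3, so it is derivable.

yes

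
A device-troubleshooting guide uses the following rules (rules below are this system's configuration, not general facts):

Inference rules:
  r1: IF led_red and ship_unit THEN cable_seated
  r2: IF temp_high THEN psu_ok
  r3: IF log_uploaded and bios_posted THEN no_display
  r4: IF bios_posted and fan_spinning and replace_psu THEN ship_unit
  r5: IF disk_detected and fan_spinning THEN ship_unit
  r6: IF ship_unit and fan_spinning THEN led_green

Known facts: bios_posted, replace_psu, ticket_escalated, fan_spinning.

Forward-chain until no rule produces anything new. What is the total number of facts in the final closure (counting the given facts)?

6

Round 1 fires r4, giving ship_unit.
Round 2 fires r6, giving led_green.
Closure: {bios_posted, fan_spinning, led_green, replace_psu, ship_unit, ticket_escalated} — 6 facts.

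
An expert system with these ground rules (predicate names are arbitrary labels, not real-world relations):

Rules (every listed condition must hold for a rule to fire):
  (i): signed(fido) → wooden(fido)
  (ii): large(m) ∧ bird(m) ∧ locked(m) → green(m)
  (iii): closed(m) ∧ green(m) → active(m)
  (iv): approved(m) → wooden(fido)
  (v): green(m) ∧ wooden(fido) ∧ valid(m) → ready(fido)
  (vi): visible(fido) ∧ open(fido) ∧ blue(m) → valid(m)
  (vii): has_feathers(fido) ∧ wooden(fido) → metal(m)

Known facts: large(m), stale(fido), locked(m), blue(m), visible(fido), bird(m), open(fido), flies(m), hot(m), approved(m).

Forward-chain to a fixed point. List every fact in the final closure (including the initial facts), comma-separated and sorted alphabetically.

Round 1 fires (ii), (iv), (vi), giving green(m), wooden(fido), valid(m).
Round 2 fires (v), giving ready(fido).

approved(m), bird(m), blue(m), flies(m), green(m), hot(m), large(m), locked(m), open(fido), ready(fido), stale(fido), valid(m), visible(fido), wooden(fido)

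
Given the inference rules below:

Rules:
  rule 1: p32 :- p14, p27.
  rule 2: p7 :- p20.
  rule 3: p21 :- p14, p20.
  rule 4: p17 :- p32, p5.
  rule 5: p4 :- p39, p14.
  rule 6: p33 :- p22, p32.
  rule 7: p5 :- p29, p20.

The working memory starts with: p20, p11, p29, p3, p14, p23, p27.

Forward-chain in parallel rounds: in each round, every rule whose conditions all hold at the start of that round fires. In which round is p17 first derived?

Round 1: rule 1 [p32 :- p14, p27.]; rule 2 [p7 :- p20.]; rule 3 [p21 :- p14, p20.]; rule 7 [p5 :- p29, p20.]. New: p32, p7, p21, p5.
Round 2: rule 4 [p17 :- p32, p5.]. New: p17.
p17 first appears in round 2.

2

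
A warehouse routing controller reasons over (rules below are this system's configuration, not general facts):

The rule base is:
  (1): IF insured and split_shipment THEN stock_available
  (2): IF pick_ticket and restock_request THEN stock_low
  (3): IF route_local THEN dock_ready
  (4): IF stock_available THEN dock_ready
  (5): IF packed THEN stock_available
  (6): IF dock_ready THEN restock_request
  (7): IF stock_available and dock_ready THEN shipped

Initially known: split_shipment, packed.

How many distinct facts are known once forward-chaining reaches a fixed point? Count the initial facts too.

Round 1: (5) [IF packed THEN stock_available]. New: stock_available.
Round 2: (4) [IF stock_available THEN dock_ready]. New: dock_ready.
Round 3: (6) [IF dock_ready THEN restock_request]; (7) [IF stock_available and dock_ready THEN shipped]. New: restock_request, shipped.
Closure: {dock_ready, packed, restock_request, shipped, split_shipment, stock_available} — 6 facts.

6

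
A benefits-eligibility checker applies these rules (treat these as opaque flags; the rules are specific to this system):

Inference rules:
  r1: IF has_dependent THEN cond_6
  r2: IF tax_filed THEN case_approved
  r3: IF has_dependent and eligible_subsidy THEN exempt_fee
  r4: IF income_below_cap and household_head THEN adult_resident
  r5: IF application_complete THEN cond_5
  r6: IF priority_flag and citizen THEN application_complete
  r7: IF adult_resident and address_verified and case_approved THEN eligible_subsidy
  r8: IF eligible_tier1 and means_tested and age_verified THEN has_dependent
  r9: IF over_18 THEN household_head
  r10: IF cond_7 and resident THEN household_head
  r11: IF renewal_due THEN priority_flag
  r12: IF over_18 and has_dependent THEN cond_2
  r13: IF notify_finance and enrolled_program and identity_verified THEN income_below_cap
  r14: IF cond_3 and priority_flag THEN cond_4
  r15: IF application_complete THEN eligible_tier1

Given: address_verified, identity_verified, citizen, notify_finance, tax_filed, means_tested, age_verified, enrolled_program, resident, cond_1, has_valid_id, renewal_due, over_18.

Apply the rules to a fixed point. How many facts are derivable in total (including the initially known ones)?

Round 1: r2 [IF tax_filed THEN case_approved]; r9 [IF over_18 THEN household_head]; r11 [IF renewal_due THEN priority_flag]; r13 [IF notify_finance and enrolled_program and identity_verified THEN income_below_cap]. New: case_approved, household_head, priority_flag, income_below_cap.
Round 2: r4 [IF income_below_cap and household_head THEN adult_resident]; r6 [IF priority_flag and citizen THEN application_complete]. New: adult_resident, application_complete.
Round 3: r5 [IF application_complete THEN cond_5]; r7 [IF adult_resident and address_verified and case_approved THEN eligible_subsidy]; r15 [IF application_complete THEN eligible_tier1]. New: cond_5, eligible_subsidy, eligible_tier1.
Round 4: r8 [IF eligible_tier1 and means_tested and age_verified THEN has_dependent]. New: has_dependent.
Round 5: r1 [IF has_dependent THEN cond_6]; r3 [IF has_dependent and eligible_subsidy THEN exempt_fee]; r12 [IF over_18 and has_dependent THEN cond_2]. New: cond_6, exempt_fee, cond_2.
Closure: {address_verified, adult_resident, age_verified, application_complete, case_approved, citizen, cond_1, cond_2, cond_5, cond_6, eligible_subsidy, eligible_tier1, enrolled_program, exempt_fee, has_dependent, has_valid_id, household_head, identity_verified, income_below_cap, means_tested, notify_finance, over_18, priority_flag, renewal_due, resident, tax_filed} — 26 facts.

26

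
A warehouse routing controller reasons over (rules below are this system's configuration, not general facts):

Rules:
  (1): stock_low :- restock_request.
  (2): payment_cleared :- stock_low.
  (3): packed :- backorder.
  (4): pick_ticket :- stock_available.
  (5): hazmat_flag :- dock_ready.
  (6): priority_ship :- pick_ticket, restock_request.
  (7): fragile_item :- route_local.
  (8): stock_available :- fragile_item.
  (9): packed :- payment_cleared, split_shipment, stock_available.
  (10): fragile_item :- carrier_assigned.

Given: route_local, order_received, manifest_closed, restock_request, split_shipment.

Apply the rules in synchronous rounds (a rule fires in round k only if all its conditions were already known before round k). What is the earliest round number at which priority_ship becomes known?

Round 1: (1) [stock_low :- restock_request.]; (7) [fragile_item :- route_local.]. Adds stock_low, fragile_item.
Round 2: (2) [payment_cleared :- stock_low.]; (8) [stock_available :- fragile_item.]. Adds payment_cleared, stock_available.
Round 3: (4) [pick_ticket :- stock_available.]; (9) [packed :- payment_cleared, split_shipment, stock_available.]. Adds pick_ticket, packed.
Round 4: (6) [priority_ship :- pick_ticket, restock_request.]. Adds priority_ship.
priority_ship first appears in round 4.

4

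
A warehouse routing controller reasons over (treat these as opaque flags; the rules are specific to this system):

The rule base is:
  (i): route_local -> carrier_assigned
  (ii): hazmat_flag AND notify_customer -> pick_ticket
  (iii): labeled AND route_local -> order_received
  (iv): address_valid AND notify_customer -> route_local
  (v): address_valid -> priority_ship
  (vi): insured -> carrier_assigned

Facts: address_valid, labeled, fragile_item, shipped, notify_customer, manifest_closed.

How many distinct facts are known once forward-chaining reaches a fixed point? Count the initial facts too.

Round 1: (iv) [address_valid AND notify_customer -> route_local]; (v) [address_valid -> priority_ship]. New: route_local, priority_ship.
Round 2: (i) [route_local -> carrier_assigned]; (iii) [labeled AND route_local -> order_received]. New: carrier_assigned, order_received.
Closure: {address_valid, carrier_assigned, fragile_item, labeled, manifest_closed, notify_customer, order_received, priority_ship, route_local, shipped} — 10 facts.

10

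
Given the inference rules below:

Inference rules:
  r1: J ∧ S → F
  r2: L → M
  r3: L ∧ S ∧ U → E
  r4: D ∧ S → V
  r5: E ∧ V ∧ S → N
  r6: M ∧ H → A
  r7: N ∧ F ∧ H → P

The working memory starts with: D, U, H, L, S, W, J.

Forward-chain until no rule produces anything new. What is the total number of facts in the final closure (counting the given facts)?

14

[1] r1 [J ∧ S → F]; r2 [L → M]; r3 [L ∧ S ∧ U → E]; r4 [D ∧ S → V]. ⇒ new: F, M, E, V.
[2] r5 [E ∧ V ∧ S → N]; r6 [M ∧ H → A]. ⇒ new: N, A.
[3] r7 [N ∧ F ∧ H → P]. ⇒ new: P.
Closure: {A, D, E, F, H, J, L, M, N, P, S, U, V, W} — 14 facts.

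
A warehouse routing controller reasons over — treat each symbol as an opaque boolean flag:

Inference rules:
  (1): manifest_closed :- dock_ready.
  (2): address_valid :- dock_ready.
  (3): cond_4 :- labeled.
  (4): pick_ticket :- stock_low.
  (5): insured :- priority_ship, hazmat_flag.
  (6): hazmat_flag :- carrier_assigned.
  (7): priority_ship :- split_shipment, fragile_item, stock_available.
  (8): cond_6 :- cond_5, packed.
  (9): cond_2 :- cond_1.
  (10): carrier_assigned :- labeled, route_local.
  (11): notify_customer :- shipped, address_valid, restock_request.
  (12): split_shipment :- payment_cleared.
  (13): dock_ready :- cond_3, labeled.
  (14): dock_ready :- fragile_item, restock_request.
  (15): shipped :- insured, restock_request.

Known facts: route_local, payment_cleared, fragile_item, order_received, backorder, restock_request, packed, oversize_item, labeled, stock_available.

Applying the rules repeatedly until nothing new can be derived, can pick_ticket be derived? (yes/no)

[1] (3) [cond_4 :- labeled.]; (10) [carrier_assigned :- labeled, route_local.]; (12) [split_shipment :- payment_cleared.]; (14) [dock_ready :- fragile_item, restock_request.]. ⇒ new: cond_4, carrier_assigned, split_shipment, dock_ready.
[2] (1) [manifest_closed :- dock_ready.]; (2) [address_valid :- dock_ready.]; (6) [hazmat_flag :- carrier_assigned.]; (7) [priority_ship :- split_shipment, fragile_item, stock_available.]. ⇒ new: manifest_closed, address_valid, hazmat_flag, priority_ship.
[3] (5) [insured :- priority_ship, hazmat_flag.]. ⇒ new: insured.
[4] (15) [shipped :- insured, restock_request.]. ⇒ new: shipped.
[5] (11) [notify_customer :- shipped, address_valid, restock_request.]. ⇒ new: notify_customer.
Fixed point reached. pick_ticket is concluded only by (4); (4) needs stock_low (never derived).

no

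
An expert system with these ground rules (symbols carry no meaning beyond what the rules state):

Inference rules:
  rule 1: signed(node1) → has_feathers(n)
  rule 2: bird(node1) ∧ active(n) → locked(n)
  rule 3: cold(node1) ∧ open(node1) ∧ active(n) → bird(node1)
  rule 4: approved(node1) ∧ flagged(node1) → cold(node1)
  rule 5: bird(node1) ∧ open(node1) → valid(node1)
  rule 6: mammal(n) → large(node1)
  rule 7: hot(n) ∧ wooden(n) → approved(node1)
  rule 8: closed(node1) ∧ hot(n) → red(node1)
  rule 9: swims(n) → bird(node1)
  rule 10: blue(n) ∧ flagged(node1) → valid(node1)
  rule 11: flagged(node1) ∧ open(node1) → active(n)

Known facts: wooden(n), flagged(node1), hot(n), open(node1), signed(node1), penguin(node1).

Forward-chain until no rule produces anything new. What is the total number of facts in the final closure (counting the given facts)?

Round 1 — rule 1, rule 7, rule 11, derive has_feathers(n), approved(node1), active(n).
Round 2 — rule 4, derive cold(node1).
Round 3 — rule 3, derive bird(node1).
Round 4 — rule 2, rule 5, derive locked(n), valid(node1).
Closure: {active(n), approved(node1), bird(node1), cold(node1), flagged(node1), has_feathers(n), hot(n), locked(n), open(node1), penguin(node1), signed(node1), valid(node1), wooden(n)} — 13 facts.

13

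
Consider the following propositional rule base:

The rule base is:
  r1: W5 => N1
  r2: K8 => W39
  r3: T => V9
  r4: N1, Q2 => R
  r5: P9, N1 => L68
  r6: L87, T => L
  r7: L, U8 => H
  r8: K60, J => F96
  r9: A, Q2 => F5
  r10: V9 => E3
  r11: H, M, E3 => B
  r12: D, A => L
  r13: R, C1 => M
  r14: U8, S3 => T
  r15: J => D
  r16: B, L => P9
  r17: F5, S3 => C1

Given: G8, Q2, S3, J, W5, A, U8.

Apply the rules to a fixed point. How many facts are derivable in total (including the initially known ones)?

Round 1: r1 [W5 => N1]; r9 [A, Q2 => F5]; r14 [U8, S3 => T]; r15 [J => D]. Adds N1, F5, T, D.
Round 2: r3 [T => V9]; r4 [N1, Q2 => R]; r12 [D, A => L]; r17 [F5, S3 => C1]. Adds V9, R, L, C1.
Round 3: r7 [L, U8 => H]; r10 [V9 => E3]; r13 [R, C1 => M]. Adds H, E3, M.
Round 4: r11 [H, M, E3 => B]. Adds B.
Round 5: r16 [B, L => P9]. Adds P9.
Round 6: r5 [P9, N1 => L68]. Adds L68.
Closure: {A, B, C1, D, E3, F5, G8, H, J, L, L68, M, N1, P9, Q2, R, S3, T, U8, V9, W5} — 21 facts.

21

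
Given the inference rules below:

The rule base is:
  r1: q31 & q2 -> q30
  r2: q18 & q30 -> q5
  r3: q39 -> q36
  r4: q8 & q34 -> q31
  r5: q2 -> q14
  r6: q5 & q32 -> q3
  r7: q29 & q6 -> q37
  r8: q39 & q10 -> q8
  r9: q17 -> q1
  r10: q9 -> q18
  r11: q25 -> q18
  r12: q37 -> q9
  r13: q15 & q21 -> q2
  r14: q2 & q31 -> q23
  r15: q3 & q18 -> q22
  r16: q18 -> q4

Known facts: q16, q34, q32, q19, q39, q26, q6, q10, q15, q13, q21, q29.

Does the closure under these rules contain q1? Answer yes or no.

no

Round 1 — r3, r7, r8, r13, derive q36, q37, q8, q2.
Round 2 — r4, r5, r12, derive q31, q14, q9.
Round 3 — r1, r10, r14, derive q30, q18, q23.
Round 4 — r2, r16, derive q5, q4.
Round 5 — r6, derive q3.
Round 6 — r15, derive q22.
Fixed point reached. q1 is concluded only by r9; r9 needs q17 (never derived).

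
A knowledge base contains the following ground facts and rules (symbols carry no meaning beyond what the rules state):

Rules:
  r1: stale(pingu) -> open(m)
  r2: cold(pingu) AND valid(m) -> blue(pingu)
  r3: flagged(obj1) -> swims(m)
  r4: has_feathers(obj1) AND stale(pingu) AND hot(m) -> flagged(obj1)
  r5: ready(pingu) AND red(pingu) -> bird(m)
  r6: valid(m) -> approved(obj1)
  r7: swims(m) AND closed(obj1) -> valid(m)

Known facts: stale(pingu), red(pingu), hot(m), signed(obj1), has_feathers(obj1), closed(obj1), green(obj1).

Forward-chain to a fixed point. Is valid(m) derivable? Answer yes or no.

[1] r1 [stale(pingu) -> open(m)]; r4 [has_feathers(obj1) AND stale(pingu) AND hot(m) -> flagged(obj1)]. ⇒ new: open(m), flagged(obj1).
[2] r3 [flagged(obj1) -> swims(m)]. ⇒ new: swims(m).
[3] r7 [swims(m) AND closed(obj1) -> valid(m)]. ⇒ new: valid(m).
[4] r6 [valid(m) -> approved(obj1)]. ⇒ new: approved(obj1).
valid(m) appears in round 3, so it is derivable.

yes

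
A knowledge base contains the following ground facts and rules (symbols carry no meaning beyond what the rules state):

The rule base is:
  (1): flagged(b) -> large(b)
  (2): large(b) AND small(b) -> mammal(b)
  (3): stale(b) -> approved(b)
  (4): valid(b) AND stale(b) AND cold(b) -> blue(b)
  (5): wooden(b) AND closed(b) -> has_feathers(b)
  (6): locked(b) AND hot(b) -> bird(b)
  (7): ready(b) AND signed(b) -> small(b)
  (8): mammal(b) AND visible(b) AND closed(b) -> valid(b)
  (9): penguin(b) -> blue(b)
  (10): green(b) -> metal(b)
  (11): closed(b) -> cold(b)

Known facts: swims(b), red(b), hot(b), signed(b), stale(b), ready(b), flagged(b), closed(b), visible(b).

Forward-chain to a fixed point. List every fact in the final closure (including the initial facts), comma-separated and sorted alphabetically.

Round 1: (1) [flagged(b) -> large(b)]; (3) [stale(b) -> approved(b)]; (7) [ready(b) AND signed(b) -> small(b)]; (11) [closed(b) -> cold(b)]. Adds large(b), approved(b), small(b), cold(b).
Round 2: (2) [large(b) AND small(b) -> mammal(b)]. Adds mammal(b).
Round 3: (8) [mammal(b) AND visible(b) AND closed(b) -> valid(b)]. Adds valid(b).
Round 4: (4) [valid(b) AND stale(b) AND cold(b) -> blue(b)]. Adds blue(b).

approved(b), blue(b), closed(b), cold(b), flagged(b), hot(b), large(b), mammal(b), ready(b), red(b), signed(b), small(b), stale(b), swims(b), valid(b), visible(b)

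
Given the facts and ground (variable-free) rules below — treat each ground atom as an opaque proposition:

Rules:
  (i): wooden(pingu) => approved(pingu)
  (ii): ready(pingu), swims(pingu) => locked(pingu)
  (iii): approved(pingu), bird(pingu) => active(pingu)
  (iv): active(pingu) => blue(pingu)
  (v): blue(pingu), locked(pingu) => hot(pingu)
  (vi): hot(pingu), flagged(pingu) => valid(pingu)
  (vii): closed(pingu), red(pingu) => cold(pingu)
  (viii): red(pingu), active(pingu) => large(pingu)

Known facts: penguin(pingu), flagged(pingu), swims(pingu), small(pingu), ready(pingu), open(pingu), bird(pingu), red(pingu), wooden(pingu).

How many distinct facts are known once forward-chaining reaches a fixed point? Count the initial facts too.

Round 1: (i) [wooden(pingu) => approved(pingu)]; (ii) [ready(pingu), swims(pingu) => locked(pingu)]. New: approved(pingu), locked(pingu).
Round 2: (iii) [approved(pingu), bird(pingu) => active(pingu)]. New: active(pingu).
Round 3: (iv) [active(pingu) => blue(pingu)]; (viii) [red(pingu), active(pingu) => large(pingu)]. New: blue(pingu), large(pingu).
Round 4: (v) [blue(pingu), locked(pingu) => hot(pingu)]. New: hot(pingu).
Round 5: (vi) [hot(pingu), flagged(pingu) => valid(pingu)]. New: valid(pingu).
Closure: {active(pingu), approved(pingu), bird(pingu), blue(pingu), flagged(pingu), hot(pingu), large(pingu), locked(pingu), open(pingu), penguin(pingu), ready(pingu), red(pingu), small(pingu), swims(pingu), valid(pingu), wooden(pingu)} — 16 facts.

16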